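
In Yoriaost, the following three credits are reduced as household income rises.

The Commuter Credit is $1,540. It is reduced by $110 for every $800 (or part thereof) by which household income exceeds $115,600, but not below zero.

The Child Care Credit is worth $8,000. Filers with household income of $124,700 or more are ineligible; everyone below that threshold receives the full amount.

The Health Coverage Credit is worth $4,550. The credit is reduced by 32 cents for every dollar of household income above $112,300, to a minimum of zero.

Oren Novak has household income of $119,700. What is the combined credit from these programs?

$11,062

Commuter Credit: income exceeds $115,600 by $4,100, which is 6 full-or-partial $800 increments; reduction = 6 × $110 = $660, leaving $880.
Child Care Credit: $119,700 is below the $124,700 cutoff, so the full $8,000 applies.
Health Coverage Credit: 32% of the $7,400 excess over $112,300 is $2,368; credit = $4,550 − $2,368 = $2,182.
Total: $880 + $8,000 + $2,182 = $11,062.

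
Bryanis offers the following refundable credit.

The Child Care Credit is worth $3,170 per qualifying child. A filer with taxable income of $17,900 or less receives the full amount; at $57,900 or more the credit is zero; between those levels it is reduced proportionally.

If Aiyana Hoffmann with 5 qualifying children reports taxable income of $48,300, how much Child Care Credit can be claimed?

$3,804

Child Care Credit: base = 5 × $3,170 = $15,850. $48,300 is $30,400 into a $40,000 phase-out range, leaving 9,600/40,000 of the credit: $15,850 × 9,600/40,000 = $3,804.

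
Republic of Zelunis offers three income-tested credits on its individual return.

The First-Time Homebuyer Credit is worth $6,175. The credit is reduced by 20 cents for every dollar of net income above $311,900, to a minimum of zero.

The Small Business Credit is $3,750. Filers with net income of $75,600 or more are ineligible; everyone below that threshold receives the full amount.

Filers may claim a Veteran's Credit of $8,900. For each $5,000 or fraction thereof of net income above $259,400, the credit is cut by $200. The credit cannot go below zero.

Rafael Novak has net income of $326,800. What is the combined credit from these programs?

First-Time Homebuyer Credit: 20% of the $14,900 excess over $311,900 is $2,980; credit = $6,175 − $2,980 = $3,195.
Small Business Credit: $326,800 meets or exceeds the $75,600 cutoff, so the credit is $0.
Veteran's Credit: income exceeds $259,400 by $67,400, which is 14 full-or-partial $5,000 increments; reduction = 14 × $200 = $2,800, leaving $6,100.
Total: $3,195 + $0 + $6,100 = $9,295.

$9,295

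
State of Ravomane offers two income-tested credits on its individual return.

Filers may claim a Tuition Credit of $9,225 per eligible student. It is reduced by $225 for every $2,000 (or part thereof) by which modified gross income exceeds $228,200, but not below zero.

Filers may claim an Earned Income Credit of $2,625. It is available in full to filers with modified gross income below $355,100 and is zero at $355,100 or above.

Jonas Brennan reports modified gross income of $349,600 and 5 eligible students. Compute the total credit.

$35,025

Tuition Credit: base = 5 × $9,225 = $46,125. income exceeds $228,200 by $121,400, which is 61 full-or-partial $2,000 increments; reduction = 61 × $225 = $13,725, leaving $32,400.
Earned Income Credit: $349,600 is below the $355,100 cutoff, so the full $2,625 applies.
Total: $32,400 + $2,625 = $35,025.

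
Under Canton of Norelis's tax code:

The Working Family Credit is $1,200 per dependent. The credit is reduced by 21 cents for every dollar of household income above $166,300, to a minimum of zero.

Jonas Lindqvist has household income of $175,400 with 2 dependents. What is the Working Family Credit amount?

Working Family Credit: base = 2 × $1,200 = $2,400. 21% of the $9,100 excess over $166,300 is $1,911; credit = $2,400 − $1,911 = $489.

$489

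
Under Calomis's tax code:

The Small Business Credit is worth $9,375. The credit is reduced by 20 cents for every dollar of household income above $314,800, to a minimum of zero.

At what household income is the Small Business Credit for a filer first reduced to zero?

$361,675

The credit falls by 20% of each dollar above $314,800, so it reaches zero when the excess is $9,375 / 20% = $46,875: income = $314,800 + $46,875 = $361,675.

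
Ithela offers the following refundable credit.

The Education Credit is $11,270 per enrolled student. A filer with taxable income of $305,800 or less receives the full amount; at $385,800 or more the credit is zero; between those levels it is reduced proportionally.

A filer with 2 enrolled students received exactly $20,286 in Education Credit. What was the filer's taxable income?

Full credit = 2 × $11,270 = $22,540.
$20,286 is 20,286/22,540 of the full $22,540, so 2,254/22,540 of the $80,000 range has been used: income = $305,800 + $80,000 × 2,254/22,540 = $313,800.

$313,800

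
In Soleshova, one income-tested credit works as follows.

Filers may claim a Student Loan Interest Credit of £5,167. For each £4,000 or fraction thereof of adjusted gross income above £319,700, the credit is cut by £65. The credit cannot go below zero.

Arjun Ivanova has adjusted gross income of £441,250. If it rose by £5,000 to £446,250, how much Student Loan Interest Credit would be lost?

£65

At £441,250 — income exceeds £319,700 by £121,550, which is 31 full-or-partial £4,000 increments; reduction = 31 × £65 = £2,015, leaving £3,152.
At £446,250 — income exceeds £319,700 by £126,550, which is 32 full-or-partial £4,000 increments; reduction = 32 × £65 = £2,080, leaving £3,087.
Lost: £3,152 − £3,087 = £65.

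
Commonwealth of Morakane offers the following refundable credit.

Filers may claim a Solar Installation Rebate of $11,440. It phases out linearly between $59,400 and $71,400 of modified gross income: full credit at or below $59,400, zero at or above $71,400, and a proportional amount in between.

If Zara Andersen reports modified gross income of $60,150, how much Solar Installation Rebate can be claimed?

$10,725

Solar Installation Rebate: $60,150 is $750 into a $12,000 phase-out range, leaving 11,250/12,000 of the credit: $11,440 × 11,250/12,000 = $10,725.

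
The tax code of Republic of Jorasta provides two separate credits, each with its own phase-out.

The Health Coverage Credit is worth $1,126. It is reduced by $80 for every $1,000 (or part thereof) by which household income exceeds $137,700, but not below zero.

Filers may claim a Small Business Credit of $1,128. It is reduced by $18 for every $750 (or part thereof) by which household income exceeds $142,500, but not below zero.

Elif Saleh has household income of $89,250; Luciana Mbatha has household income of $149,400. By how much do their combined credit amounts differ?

$1,140

Elif ($89,250): Health Coverage Credit: $89,250 is at or below the $137,700 threshold, so the full $1,126 applies. Small Business Credit: $89,250 is at or below the $142,500 threshold, so the full $1,128 applies. total $1,126 + $1,128 = $2,254
Luciana ($149,400): Health Coverage Credit: income exceeds $137,700 by $11,700, which is 12 full-or-partial $1,000 increments; reduction = 12 × $80 = $960, leaving $166. Small Business Credit: income exceeds $142,500 by $6,900, which is 10 full-or-partial $750 increments; reduction = 10 × $18 = $180, leaving $948. total $166 + $948 = $1,114
Difference: |$2,254 − $1,114| = $1,140.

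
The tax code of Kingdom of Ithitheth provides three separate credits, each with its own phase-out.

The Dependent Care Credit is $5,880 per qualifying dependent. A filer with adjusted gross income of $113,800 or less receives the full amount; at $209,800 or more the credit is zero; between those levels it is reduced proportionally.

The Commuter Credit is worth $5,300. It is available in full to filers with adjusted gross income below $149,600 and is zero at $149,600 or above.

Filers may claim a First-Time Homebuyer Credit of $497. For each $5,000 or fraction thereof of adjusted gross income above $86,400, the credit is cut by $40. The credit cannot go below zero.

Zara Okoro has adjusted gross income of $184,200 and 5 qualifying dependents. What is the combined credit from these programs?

Dependent Care Credit: base = 5 × $5,880 = $29,400. $184,200 is $70,400 into a $96,000 phase-out range, leaving 25,600/96,000 of the credit: $29,400 × 25,600/96,000 = $7,840.
Commuter Credit: $184,200 meets or exceeds the $149,600 cutoff, so the credit is $0.
First-Time Homebuyer Credit: income exceeds $86,400 by $97,800 → 20 increments × $40 = $800 ≥ base, so the credit is $0.
Total: $7,840 + $0 + $0 = $7,840.

$7,840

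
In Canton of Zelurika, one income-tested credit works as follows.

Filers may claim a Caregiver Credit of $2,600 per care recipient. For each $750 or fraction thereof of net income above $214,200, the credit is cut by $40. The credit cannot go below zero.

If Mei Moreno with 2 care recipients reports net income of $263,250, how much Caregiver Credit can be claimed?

$2,560

Caregiver Credit: base = 2 × $2,600 = $5,200. income exceeds $214,200 by $49,050, which is 66 full-or-partial $750 increments; reduction = 66 × $40 = $2,640, leaving $2,560.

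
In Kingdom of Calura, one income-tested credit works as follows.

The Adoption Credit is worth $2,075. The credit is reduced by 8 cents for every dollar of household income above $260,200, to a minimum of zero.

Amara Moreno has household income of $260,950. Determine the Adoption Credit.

Adoption Credit: 8% of the $750 excess over $260,200 is $60; credit = $2,075 − $60 = $2,015.

$2,015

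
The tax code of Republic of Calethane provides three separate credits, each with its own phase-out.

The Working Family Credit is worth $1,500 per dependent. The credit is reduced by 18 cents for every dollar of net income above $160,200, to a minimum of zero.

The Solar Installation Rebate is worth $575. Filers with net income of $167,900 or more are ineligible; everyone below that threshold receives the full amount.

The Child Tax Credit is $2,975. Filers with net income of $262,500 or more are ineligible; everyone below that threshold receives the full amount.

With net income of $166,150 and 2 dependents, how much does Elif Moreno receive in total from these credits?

$5,479

Working Family Credit: base = 2 × $1,500 = $3,000. 18% of the $5,950 excess over $160,200 is $1,071; credit = $3,000 − $1,071 = $1,929.
Solar Installation Rebate: $166,150 is below the $167,900 cutoff, so the full $575 applies.
Child Tax Credit: $166,150 is below the $262,500 cutoff, so the full $2,975 applies.
Total: $1,929 + $575 + $2,975 = $5,479.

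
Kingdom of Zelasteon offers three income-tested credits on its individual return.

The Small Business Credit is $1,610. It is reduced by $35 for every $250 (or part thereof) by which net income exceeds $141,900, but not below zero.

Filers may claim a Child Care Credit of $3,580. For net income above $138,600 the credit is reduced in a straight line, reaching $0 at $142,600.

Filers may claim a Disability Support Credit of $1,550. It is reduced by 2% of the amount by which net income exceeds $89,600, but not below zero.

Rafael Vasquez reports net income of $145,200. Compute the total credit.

Small Business Credit: income exceeds $141,900 by $3,300, which is 14 full-or-partial $250 increments; reduction = 14 × $35 = $490, leaving $1,120.
Child Care Credit: $145,200 is at or above $142,600, so the credit is $0.
Disability Support Credit: 2% of the $55,600 excess over $89,600 is $1,112; credit = $1,550 − $1,112 = $438.
Total: $1,120 + $0 + $438 = $1,558.

$1,558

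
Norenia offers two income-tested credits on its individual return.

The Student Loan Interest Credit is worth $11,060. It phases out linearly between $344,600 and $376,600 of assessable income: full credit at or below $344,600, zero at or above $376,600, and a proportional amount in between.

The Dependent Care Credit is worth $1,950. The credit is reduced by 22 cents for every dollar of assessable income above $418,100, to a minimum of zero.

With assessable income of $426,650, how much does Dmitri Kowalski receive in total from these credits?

$69

Student Loan Interest Credit: $426,650 is at or above $376,600, so the credit is $0.
Dependent Care Credit: 22% of the $8,550 excess over $418,100 is $1,881; credit = $1,950 − $1,881 = $69.
Total: $0 + $69 = $69.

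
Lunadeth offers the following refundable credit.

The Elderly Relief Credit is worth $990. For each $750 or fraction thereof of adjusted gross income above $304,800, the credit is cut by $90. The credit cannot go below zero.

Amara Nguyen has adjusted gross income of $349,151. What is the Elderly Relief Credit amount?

Elderly Relief Credit: income exceeds $304,800 by $44,351 → 60 increments × $90 = $5,400 ≥ base, so the credit is $0.

$0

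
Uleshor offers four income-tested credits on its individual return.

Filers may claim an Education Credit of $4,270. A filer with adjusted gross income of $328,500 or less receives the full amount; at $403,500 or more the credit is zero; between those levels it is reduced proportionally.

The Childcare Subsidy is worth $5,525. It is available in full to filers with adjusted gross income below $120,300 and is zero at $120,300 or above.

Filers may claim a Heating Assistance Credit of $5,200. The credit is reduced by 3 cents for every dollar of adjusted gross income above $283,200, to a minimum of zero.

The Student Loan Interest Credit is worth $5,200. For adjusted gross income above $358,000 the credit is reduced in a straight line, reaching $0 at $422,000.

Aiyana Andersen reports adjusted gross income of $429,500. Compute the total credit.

$811

Education Credit: $429,500 is at or above $403,500, so the credit is $0.
Childcare Subsidy: $429,500 meets or exceeds the $120,300 cutoff, so the credit is $0.
Heating Assistance Credit: 3% of the $146,300 excess over $283,200 is $4,389; credit = $5,200 − $4,389 = $811.
Student Loan Interest Credit: $429,500 is at or above $422,000, so the credit is $0.
Total: $0 + $0 + $811 + $0 = $811.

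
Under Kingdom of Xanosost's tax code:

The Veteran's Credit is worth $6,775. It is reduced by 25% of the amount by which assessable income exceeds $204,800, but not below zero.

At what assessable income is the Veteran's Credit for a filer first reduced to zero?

$231,900

The credit falls by 25% of each dollar above $204,800, so it reaches zero when the excess is $6,775 / 25% = $27,100: income = $204,800 + $27,100 = $231,900.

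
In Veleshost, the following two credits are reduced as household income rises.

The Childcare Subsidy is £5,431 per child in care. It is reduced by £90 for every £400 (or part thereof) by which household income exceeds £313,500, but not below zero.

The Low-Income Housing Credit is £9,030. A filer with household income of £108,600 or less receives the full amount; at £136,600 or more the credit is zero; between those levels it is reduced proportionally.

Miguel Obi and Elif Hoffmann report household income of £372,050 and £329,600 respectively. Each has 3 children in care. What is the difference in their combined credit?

Miguel (£372,050): Childcare Subsidy: base = 3 × £5,431 = £16,293. income exceeds £313,500 by £58,550, which is 147 full-or-partial £400 increments; reduction = 147 × £90 = £13,230, leaving £3,063. Low-Income Housing Credit: £372,050 is at or above £136,600, so the credit is £0. total £3,063 + £0 = £3,063
Elif (£329,600): Childcare Subsidy: base = 3 × £5,431 = £16,293. income exceeds £313,500 by £16,100, which is 41 full-or-partial £400 increments; reduction = 41 × £90 = £3,690, leaving £12,603. Low-Income Housing Credit: £329,600 is at or above £136,600, so the credit is £0. total £12,603 + £0 = £12,603
Difference: |£3,063 − £12,603| = £9,540.

£9,540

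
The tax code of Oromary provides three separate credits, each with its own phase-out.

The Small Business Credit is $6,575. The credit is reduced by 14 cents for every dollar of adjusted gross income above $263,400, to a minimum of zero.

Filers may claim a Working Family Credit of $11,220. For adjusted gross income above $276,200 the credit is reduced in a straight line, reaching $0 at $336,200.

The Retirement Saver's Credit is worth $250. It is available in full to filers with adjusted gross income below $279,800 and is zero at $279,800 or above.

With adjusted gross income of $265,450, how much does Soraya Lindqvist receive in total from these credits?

$17,758

Small Business Credit: 14% of the $2,050 excess over $263,400 is $287; credit = $6,575 − $287 = $6,288.
Working Family Credit: $265,450 is at or below the $276,200 threshold, so the full $11,220 applies.
Retirement Saver's Credit: $265,450 is below the $279,800 cutoff, so the full $250 applies.
Total: $6,288 + $11,220 + $250 = $17,758.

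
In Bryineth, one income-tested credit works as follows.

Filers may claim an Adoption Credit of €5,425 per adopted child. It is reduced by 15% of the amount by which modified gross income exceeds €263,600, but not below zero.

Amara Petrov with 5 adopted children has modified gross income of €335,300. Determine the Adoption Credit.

€16,370

Adoption Credit: base = 5 × €5,425 = €27,125. 15% of the €71,700 excess over €263,600 is €10,755; credit = €27,125 − €10,755 = €16,370.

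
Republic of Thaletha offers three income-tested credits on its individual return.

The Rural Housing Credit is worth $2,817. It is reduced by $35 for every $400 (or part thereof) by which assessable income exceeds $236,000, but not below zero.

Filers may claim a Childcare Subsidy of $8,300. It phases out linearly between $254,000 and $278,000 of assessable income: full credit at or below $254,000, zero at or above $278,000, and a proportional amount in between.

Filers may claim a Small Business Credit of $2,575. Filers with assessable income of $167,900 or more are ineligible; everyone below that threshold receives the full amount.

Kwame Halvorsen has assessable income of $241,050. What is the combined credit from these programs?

Rural Housing Credit: income exceeds $236,000 by $5,050, which is 13 full-or-partial $400 increments; reduction = 13 × $35 = $455, leaving $2,362.
Childcare Subsidy: $241,050 is at or below the $254,000 threshold, so the full $8,300 applies.
Small Business Credit: $241,050 meets or exceeds the $167,900 cutoff, so the credit is $0.
Total: $2,362 + $8,300 + $0 = $10,662.

$10,662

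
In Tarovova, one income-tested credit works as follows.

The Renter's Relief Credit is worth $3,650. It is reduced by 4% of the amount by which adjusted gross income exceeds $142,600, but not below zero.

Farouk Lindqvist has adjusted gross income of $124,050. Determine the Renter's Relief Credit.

$3,650

Renter's Relief Credit: $124,050 is at or below the $142,600 threshold, so the full $3,650 applies.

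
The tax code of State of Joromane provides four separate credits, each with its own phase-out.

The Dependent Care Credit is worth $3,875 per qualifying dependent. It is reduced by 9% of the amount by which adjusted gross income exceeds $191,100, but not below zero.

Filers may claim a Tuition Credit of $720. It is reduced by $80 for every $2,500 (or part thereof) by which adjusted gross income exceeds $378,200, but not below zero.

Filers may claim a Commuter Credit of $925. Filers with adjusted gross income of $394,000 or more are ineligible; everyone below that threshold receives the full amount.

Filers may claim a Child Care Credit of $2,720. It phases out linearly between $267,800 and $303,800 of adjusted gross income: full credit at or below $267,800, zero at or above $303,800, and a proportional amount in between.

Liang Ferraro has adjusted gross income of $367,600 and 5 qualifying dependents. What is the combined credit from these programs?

Dependent Care Credit: base = 5 × $3,875 = $19,375. 9% of the $176,500 excess over $191,100 is $15,885; credit = $19,375 − $15,885 = $3,490.
Tuition Credit: $367,600 is at or below the $378,200 threshold, so the full $720 applies.
Commuter Credit: $367,600 is below the $394,000 cutoff, so the full $925 applies.
Child Care Credit: $367,600 is at or above $303,800, so the credit is $0.
Total: $3,490 + $720 + $925 + $0 = $5,135.

$5,135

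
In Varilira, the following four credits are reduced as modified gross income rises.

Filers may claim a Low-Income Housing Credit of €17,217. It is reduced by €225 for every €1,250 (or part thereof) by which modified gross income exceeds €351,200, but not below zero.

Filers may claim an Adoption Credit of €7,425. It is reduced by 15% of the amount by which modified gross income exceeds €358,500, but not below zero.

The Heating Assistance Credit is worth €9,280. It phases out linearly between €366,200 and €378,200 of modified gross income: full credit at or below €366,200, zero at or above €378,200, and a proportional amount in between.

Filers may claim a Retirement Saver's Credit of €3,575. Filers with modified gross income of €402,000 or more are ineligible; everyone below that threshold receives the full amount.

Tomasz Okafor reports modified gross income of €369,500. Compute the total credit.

€29,920

Low-Income Housing Credit: income exceeds €351,200 by €18,300, which is 15 full-or-partial €1,250 increments; reduction = 15 × €225 = €3,375, leaving €13,842.
Adoption Credit: 15% of the €11,000 excess over €358,500 is €1,650; credit = €7,425 − €1,650 = €5,775.
Heating Assistance Credit: €369,500 is €3,300 into a €12,000 phase-out range, leaving 8,700/12,000 of the credit: €9,280 × 8,700/12,000 = €6,728.
Retirement Saver's Credit: €369,500 is below the €402,000 cutoff, so the full €3,575 applies.
Total: €13,842 + €5,775 + €6,728 + €3,575 = €29,920.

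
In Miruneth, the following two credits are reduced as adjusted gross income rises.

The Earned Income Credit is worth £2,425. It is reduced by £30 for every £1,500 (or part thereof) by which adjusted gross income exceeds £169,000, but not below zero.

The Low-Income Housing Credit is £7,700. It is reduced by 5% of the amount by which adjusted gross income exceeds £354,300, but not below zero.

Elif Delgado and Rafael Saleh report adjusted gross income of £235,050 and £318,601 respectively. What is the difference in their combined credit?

£1,075

Elif (£235,050): Earned Income Credit: income exceeds £169,000 by £66,050, which is 45 full-or-partial £1,500 increments; reduction = 45 × £30 = £1,350, leaving £1,075. Low-Income Housing Credit: £235,050 is at or below the £354,300 threshold, so the full £7,700 applies. total £1,075 + £7,700 = £8,775
Rafael (£318,601): Earned Income Credit: income exceeds £169,000 by £149,601 → 100 increments × £30 = £3,000 ≥ base, so the credit is £0. Low-Income Housing Credit: £318,601 is at or below the £354,300 threshold, so the full £7,700 applies. total £0 + £7,700 = £7,700
Difference: |£8,775 − £7,700| = £1,075.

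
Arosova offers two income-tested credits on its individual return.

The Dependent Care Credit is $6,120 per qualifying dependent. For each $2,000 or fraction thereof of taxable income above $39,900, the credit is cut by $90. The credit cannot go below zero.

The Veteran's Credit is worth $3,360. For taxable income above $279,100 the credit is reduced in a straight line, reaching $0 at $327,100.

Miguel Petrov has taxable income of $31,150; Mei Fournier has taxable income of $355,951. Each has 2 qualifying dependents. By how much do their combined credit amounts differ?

$15,600

Miguel ($31,150): Dependent Care Credit: base = 2 × $6,120 = $12,240. $31,150 is at or below the $39,900 threshold, so the full $12,240 applies. Veteran's Credit: $31,150 is at or below the $279,100 threshold, so the full $3,360 applies. total $12,240 + $3,360 = $15,600
Mei ($355,951): Dependent Care Credit: base = 2 × $6,120 = $12,240. income exceeds $39,900 by $316,051 → 159 increments × $90 = $14,310 ≥ base, so the credit is $0. Veteran's Credit: $355,951 is at or above $327,100, so the credit is $0. total $0 + $0 = $0
Difference: |$15,600 − $0| = $15,600.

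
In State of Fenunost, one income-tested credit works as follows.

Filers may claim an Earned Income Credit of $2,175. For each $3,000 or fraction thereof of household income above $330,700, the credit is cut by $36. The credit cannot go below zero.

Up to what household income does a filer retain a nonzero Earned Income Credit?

After 60 increments the reduction is 60 × $36 = $2,160, leaving $15; one more increment wipes it out. Increment 60 ends at excess 60 × $3,000 = $180,000, so the highest qualifying income is $330,700 + $180,000 = $510,700.

$510,700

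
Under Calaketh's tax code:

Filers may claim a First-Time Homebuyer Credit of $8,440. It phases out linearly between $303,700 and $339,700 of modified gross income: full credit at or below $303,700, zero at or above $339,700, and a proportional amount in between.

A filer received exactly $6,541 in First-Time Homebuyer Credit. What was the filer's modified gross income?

$6,541 is 6,541/8,440 of the full $8,440, so 1,899/8,440 of the $36,000 range has been used: income = $303,700 + $36,000 × 1,899/8,440 = $311,800.

$311,800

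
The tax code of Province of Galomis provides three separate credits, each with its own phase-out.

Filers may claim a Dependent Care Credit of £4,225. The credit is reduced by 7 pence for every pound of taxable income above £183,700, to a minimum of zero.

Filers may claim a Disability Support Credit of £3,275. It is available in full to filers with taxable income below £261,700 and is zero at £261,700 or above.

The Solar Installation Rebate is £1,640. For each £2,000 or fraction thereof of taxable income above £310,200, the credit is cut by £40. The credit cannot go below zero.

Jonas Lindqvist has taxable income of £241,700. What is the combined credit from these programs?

£5,080

Dependent Care Credit: 7% of the £58,000 excess over £183,700 is £4,060; credit = £4,225 − £4,060 = £165.
Disability Support Credit: £241,700 is below the £261,700 cutoff, so the full £3,275 applies.
Solar Installation Rebate: £241,700 is at or below the £310,200 threshold, so the full £1,640 applies.
Total: £165 + £3,275 + £1,640 = £5,080.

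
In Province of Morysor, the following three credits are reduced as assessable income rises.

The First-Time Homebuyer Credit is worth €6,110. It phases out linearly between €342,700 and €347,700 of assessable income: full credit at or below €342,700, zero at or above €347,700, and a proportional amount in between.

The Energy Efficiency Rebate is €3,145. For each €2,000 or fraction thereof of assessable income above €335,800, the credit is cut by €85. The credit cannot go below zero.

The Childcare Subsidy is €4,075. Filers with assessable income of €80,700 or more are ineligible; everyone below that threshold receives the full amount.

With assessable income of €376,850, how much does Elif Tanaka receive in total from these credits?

€1,360

First-Time Homebuyer Credit: €376,850 is at or above €347,700, so the credit is €0.
Energy Efficiency Rebate: income exceeds €335,800 by €41,050, which is 21 full-or-partial €2,000 increments; reduction = 21 × €85 = €1,785, leaving €1,360.
Childcare Subsidy: €376,850 meets or exceeds the €80,700 cutoff, so the credit is €0.
Total: €0 + €1,360 + €0 = €1,360.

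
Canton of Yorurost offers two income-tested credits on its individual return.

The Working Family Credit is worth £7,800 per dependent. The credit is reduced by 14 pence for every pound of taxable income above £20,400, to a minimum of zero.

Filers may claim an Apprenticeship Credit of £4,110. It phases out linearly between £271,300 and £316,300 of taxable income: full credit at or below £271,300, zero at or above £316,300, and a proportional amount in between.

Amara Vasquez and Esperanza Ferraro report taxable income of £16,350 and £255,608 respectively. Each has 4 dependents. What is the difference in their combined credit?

£31,200

Amara (£16,350): Working Family Credit: base = 4 × £7,800 = £31,200. £16,350 is at or below the £20,400 threshold, so the full £31,200 applies. Apprenticeship Credit: £16,350 is at or below the £271,300 threshold, so the full £4,110 applies. total £31,200 + £4,110 = £35,310
Esperanza (£255,608): Working Family Credit: base = 4 × £7,800 = £31,200. 14% of the £235,208 excess over £20,400 is £32,929.12 ≥ base, so the credit is £0. Apprenticeship Credit: £255,608 is at or below the £271,300 threshold, so the full £4,110 applies. total £0 + £4,110 = £4,110
Difference: |£35,310 − £4,110| = £31,200.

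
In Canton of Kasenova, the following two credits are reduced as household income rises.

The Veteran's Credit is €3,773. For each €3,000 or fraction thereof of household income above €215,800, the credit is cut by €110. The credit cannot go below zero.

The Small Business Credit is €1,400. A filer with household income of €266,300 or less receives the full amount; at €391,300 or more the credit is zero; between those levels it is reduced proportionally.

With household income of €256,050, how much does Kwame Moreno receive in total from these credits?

Veteran's Credit: income exceeds €215,800 by €40,250, which is 14 full-or-partial €3,000 increments; reduction = 14 × €110 = €1,540, leaving €2,233.
Small Business Credit: €256,050 is at or below the €266,300 threshold, so the full €1,400 applies.
Total: €2,233 + €1,400 = €3,633.

€3,633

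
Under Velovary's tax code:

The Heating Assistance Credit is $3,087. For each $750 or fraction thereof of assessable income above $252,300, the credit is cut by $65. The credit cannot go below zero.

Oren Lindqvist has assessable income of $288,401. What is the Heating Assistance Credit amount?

Heating Assistance Credit: income exceeds $252,300 by $36,101 → 49 increments × $65 = $3,185 ≥ base, so the credit is $0.

$0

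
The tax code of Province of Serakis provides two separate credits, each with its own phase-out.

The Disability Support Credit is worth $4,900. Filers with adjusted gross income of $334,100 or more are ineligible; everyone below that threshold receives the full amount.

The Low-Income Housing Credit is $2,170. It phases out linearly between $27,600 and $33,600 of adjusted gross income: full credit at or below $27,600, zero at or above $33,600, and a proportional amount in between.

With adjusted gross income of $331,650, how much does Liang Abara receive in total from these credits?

$4,900

Disability Support Credit: $331,650 is below the $334,100 cutoff, so the full $4,900 applies.
Low-Income Housing Credit: $331,650 is at or above $33,600, so the credit is $0.
Total: $4,900 + $0 = $4,900.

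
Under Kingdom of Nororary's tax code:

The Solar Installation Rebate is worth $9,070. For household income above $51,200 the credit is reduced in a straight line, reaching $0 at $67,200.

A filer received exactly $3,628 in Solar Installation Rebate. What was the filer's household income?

$3,628 is 3,628/9,070 of the full $9,070, so 5,442/9,070 of the $16,000 range has been used: income = $51,200 + $16,000 × 5,442/9,070 = $60,800.

$60,800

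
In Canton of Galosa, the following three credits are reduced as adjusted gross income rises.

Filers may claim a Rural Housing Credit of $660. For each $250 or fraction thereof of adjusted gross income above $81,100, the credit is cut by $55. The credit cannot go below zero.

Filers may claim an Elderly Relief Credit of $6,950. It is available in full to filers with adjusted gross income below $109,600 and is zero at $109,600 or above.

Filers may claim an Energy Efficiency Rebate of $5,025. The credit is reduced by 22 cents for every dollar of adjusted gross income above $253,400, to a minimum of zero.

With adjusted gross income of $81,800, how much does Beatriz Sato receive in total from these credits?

$12,470

Rural Housing Credit: income exceeds $81,100 by $700, which is 3 full-or-partial $250 increments; reduction = 3 × $55 = $165, leaving $495.
Elderly Relief Credit: $81,800 is below the $109,600 cutoff, so the full $6,950 applies.
Energy Efficiency Rebate: $81,800 is at or below the $253,400 threshold, so the full $5,025 applies.
Total: $495 + $6,950 + $5,025 = $12,470.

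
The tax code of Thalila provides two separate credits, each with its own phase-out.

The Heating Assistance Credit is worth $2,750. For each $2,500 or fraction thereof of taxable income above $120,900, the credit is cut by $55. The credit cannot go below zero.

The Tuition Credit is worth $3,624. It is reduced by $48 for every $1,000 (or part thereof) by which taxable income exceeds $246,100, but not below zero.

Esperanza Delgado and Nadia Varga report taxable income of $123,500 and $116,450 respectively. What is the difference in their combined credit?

Esperanza ($123,500): Heating Assistance Credit: income exceeds $120,900 by $2,600, which is 2 full-or-partial $2,500 increments; reduction = 2 × $55 = $110, leaving $2,640. Tuition Credit: $123,500 is at or below the $246,100 threshold, so the full $3,624 applies. total $2,640 + $3,624 = $6,264
Nadia ($116,450): Heating Assistance Credit: $116,450 is at or below the $120,900 threshold, so the full $2,750 applies. Tuition Credit: $116,450 is at or below the $246,100 threshold, so the full $3,624 applies. total $2,750 + $3,624 = $6,374
Difference: |$6,264 − $6,374| = $110.

$110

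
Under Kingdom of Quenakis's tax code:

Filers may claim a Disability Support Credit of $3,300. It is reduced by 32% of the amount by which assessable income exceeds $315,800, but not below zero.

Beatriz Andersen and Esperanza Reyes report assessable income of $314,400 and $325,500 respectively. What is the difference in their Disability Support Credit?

Beatriz ($314,400): Disability Support Credit: $314,400 is at or below the $315,800 threshold, so the full $3,300 applies.
Esperanza ($325,500): Disability Support Credit: 32% of the $9,700 excess over $315,800 is $3,104; credit = $3,300 − $3,104 = $196.
Difference: |$3,300 − $196| = $3,104.

$3,104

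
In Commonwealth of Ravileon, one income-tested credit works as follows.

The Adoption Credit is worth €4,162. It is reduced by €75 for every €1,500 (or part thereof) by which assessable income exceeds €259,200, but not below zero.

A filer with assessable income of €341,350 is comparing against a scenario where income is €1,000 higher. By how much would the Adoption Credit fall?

€37

At €341,350 — income exceeds €259,200 by €82,150, which is 55 full-or-partial €1,500 increments; reduction = 55 × €75 = €4,125, leaving €37.
At €342,350 — income exceeds €259,200 by €83,150 → 56 increments × €75 = €4,200 ≥ base, so the credit is €0.
Lost: €37 − €0 = €37.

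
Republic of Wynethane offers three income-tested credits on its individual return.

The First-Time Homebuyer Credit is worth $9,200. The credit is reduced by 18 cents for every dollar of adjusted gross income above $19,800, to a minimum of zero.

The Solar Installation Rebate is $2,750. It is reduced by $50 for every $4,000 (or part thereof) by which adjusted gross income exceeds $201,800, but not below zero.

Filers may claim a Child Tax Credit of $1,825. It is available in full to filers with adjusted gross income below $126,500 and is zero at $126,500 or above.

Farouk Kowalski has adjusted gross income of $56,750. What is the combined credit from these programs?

$7,124

First-Time Homebuyer Credit: 18% of the $36,950 excess over $19,800 is $6,651; credit = $9,200 − $6,651 = $2,549.
Solar Installation Rebate: $56,750 is at or below the $201,800 threshold, so the full $2,750 applies.
Child Tax Credit: $56,750 is below the $126,500 cutoff, so the full $1,825 applies.
Total: $2,549 + $2,750 + $1,825 = $7,124.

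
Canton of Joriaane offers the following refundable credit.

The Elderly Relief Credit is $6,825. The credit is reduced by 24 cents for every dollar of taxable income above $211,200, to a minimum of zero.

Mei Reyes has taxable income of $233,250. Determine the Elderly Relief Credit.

$1,533

Elderly Relief Credit: 24% of the $22,050 excess over $211,200 is $5,292; credit = $6,825 − $5,292 = $1,533.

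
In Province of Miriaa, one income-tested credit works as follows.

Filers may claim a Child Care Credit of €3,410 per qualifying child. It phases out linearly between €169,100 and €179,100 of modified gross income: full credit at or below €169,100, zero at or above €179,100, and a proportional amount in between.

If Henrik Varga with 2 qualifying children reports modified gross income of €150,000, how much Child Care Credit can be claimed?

Child Care Credit: base = 2 × €3,410 = €6,820. €150,000 is at or below the €169,100 threshold, so the full €6,820 applies.

€6,820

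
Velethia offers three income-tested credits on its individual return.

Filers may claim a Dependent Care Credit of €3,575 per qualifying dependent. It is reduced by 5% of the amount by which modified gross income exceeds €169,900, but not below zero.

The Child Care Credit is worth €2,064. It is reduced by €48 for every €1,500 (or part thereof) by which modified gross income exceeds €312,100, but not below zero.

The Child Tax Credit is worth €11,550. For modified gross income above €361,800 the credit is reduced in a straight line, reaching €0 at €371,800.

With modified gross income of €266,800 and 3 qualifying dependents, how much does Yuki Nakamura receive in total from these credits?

€19,494

Dependent Care Credit: base = 3 × €3,575 = €10,725. 5% of the €96,900 excess over €169,900 is €4,845; credit = €10,725 − €4,845 = €5,880.
Child Care Credit: €266,800 is at or below the €312,100 threshold, so the full €2,064 applies.
Child Tax Credit: €266,800 is at or below the €361,800 threshold, so the full €11,550 applies.
Total: €5,880 + €2,064 + €11,550 = €19,494.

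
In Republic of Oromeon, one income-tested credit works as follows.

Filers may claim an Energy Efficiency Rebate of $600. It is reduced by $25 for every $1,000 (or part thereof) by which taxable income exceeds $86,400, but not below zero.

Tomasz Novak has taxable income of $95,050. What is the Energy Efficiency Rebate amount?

$375

Energy Efficiency Rebate: income exceeds $86,400 by $8,650, which is 9 full-or-partial $1,000 increments; reduction = 9 × $25 = $225, leaving $375.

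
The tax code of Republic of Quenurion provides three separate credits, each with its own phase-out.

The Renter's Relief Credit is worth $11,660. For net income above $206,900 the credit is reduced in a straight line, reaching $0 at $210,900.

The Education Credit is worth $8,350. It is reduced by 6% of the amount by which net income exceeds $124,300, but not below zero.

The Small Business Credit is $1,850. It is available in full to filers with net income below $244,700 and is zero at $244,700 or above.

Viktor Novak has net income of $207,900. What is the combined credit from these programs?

$13,929

Renter's Relief Credit: $207,900 is $1,000 into a $4,000 phase-out range, leaving 3,000/4,000 of the credit: $11,660 × 3,000/4,000 = $8,745.
Education Credit: 6% of the $83,600 excess over $124,300 is $5,016; credit = $8,350 − $5,016 = $3,334.
Small Business Credit: $207,900 is below the $244,700 cutoff, so the full $1,850 applies.
Total: $8,745 + $3,334 + $1,850 = $13,929.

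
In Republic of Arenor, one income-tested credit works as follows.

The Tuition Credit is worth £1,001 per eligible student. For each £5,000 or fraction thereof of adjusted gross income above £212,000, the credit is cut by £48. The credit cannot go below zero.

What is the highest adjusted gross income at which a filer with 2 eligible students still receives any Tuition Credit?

Full credit = 2 × £1,001 = £2,002.
After 41 increments the reduction is 41 × £48 = £1,968, leaving £34; one more increment wipes it out. Increment 41 ends at excess 41 × £5,000 = £205,000, so the highest qualifying income is £212,000 + £205,000 = £417,000.

£417,000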